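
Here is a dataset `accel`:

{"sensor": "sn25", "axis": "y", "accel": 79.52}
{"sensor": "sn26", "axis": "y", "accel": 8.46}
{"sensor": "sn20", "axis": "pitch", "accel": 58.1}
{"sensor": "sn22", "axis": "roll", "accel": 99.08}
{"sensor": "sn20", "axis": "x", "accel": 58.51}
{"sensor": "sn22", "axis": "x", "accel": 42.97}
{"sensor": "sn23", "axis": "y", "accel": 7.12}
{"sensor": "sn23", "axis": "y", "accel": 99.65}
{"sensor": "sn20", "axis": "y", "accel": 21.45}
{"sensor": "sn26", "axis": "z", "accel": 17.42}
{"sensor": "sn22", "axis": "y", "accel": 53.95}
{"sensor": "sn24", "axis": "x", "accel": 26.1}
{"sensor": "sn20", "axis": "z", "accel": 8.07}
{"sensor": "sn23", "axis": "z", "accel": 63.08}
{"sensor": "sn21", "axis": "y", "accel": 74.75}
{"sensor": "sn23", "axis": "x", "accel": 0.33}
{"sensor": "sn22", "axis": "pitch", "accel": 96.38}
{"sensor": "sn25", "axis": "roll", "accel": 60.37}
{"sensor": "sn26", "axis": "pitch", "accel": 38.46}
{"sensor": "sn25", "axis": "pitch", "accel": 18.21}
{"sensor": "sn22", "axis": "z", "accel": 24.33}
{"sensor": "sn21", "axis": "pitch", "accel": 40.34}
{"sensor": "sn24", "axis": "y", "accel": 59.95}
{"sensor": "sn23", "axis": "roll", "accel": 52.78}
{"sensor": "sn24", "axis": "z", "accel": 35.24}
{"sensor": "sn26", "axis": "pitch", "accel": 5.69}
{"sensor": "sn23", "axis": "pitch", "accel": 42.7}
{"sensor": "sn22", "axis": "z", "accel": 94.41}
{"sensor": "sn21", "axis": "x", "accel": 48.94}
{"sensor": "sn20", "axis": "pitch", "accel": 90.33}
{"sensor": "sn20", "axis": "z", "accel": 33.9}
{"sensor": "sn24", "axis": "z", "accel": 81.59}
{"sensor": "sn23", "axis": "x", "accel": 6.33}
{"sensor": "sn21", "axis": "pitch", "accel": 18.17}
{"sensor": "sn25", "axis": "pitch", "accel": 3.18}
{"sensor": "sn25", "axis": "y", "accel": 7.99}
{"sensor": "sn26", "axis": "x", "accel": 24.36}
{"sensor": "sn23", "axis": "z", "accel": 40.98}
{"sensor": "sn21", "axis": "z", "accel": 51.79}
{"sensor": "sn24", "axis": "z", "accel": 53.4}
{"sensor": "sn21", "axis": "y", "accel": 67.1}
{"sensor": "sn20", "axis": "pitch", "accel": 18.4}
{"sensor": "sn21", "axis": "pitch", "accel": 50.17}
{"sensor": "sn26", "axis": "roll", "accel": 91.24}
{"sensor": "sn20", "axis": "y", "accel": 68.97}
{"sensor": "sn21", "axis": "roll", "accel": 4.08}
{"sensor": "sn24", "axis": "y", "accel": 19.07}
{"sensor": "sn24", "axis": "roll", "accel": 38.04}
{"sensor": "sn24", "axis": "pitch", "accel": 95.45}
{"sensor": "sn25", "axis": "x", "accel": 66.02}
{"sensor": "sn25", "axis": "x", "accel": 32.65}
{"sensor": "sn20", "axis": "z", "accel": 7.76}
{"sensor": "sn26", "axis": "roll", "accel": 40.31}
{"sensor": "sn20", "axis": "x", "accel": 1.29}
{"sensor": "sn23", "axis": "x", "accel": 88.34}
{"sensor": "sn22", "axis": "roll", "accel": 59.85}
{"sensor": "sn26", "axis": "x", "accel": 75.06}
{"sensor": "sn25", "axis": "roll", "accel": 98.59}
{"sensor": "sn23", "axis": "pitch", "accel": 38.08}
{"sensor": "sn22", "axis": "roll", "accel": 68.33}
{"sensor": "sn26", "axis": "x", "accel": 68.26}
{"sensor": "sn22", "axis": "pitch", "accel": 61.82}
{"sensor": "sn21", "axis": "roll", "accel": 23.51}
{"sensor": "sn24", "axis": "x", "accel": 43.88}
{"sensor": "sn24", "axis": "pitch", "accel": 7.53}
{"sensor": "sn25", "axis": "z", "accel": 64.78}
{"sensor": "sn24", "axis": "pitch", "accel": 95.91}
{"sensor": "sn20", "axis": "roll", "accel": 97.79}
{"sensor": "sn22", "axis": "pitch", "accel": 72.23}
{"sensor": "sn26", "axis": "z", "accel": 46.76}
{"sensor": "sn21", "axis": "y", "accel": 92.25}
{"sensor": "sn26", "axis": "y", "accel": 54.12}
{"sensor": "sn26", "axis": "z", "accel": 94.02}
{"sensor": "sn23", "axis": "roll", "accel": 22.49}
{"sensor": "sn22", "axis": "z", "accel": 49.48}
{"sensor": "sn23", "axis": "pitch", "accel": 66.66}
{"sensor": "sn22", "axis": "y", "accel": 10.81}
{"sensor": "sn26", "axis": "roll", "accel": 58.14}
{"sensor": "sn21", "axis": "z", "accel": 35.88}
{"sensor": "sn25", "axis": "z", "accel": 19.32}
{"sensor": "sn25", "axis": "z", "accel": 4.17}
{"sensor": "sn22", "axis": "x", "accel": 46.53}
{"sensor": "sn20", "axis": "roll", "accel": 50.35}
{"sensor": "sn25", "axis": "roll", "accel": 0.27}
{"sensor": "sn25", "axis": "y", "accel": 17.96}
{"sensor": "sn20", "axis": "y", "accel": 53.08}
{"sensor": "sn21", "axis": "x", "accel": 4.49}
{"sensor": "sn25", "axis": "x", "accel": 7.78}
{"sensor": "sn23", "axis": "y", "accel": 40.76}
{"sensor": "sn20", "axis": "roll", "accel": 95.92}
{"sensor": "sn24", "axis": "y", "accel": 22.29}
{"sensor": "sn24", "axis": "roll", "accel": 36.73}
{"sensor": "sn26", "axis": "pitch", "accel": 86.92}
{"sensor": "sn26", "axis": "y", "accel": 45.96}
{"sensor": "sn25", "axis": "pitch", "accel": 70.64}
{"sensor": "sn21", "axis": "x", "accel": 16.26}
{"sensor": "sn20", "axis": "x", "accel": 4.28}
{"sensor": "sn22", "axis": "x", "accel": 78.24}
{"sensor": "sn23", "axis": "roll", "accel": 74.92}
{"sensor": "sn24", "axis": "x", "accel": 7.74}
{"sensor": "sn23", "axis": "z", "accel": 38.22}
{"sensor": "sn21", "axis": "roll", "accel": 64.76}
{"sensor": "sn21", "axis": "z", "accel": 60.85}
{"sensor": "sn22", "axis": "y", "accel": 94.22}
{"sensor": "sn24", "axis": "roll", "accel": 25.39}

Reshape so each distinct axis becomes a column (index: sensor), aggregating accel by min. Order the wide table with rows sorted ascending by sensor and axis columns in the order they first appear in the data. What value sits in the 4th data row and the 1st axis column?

With rows sorted ascending by sensor, row 4 is sensor=sn23. axis columns in first-appearance order: y, pitch, roll, x, z; column 1 is y.
Long rows with sensor=sn23, axis=y: min(7.12, 99.65, 40.76) = 7.12.

7.12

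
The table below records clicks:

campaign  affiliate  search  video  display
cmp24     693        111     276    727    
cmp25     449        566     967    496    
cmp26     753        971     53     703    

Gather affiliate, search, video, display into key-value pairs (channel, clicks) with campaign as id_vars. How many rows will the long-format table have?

3 campaign values × 4 melted columns = 12 rows.

12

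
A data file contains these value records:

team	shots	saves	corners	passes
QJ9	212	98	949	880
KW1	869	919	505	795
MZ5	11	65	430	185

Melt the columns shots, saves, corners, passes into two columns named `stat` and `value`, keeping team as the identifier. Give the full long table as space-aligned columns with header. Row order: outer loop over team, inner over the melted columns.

Each (team, column) pair becomes one row: 3 × 4 = 12 rows.
For example, (QJ9, shots) → value=212.

team  stat     value
QJ9   shots    212  
QJ9   saves    98   
QJ9   corners  949  
QJ9   passes   880  
KW1   shots    869  
KW1   saves    919  
KW1   corners  505  
KW1   passes   795  
MZ5   shots    11   
MZ5   saves    65   
MZ5   corners  430  
MZ5   passes   185  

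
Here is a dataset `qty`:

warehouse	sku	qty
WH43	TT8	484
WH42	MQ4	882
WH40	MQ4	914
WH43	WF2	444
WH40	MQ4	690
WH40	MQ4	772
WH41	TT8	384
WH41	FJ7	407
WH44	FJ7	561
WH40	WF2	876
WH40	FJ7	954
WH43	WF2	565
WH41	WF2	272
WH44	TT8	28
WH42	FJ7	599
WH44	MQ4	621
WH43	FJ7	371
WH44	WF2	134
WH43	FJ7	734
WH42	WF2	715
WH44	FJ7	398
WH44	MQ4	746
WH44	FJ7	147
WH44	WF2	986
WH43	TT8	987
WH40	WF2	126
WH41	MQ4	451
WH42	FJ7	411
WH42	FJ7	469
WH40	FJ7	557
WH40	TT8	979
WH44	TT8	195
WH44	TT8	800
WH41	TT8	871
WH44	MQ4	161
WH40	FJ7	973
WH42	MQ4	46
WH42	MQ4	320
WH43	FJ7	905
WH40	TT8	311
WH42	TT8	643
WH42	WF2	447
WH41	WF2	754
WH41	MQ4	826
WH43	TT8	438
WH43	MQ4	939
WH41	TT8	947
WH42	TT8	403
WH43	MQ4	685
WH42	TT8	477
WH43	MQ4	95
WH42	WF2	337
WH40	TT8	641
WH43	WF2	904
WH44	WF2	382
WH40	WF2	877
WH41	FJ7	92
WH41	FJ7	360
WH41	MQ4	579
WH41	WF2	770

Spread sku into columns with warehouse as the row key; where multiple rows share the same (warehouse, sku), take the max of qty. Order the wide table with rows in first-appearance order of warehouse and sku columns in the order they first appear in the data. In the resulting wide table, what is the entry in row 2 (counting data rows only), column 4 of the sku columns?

599

With rows in first-appearance order of warehouse, row 2 is warehouse=WH42. sku columns in first-appearance order: TT8, MQ4, WF2, FJ7; column 4 is FJ7.
Long rows with warehouse=WH42, sku=FJ7: max(599, 411, 469) = 599.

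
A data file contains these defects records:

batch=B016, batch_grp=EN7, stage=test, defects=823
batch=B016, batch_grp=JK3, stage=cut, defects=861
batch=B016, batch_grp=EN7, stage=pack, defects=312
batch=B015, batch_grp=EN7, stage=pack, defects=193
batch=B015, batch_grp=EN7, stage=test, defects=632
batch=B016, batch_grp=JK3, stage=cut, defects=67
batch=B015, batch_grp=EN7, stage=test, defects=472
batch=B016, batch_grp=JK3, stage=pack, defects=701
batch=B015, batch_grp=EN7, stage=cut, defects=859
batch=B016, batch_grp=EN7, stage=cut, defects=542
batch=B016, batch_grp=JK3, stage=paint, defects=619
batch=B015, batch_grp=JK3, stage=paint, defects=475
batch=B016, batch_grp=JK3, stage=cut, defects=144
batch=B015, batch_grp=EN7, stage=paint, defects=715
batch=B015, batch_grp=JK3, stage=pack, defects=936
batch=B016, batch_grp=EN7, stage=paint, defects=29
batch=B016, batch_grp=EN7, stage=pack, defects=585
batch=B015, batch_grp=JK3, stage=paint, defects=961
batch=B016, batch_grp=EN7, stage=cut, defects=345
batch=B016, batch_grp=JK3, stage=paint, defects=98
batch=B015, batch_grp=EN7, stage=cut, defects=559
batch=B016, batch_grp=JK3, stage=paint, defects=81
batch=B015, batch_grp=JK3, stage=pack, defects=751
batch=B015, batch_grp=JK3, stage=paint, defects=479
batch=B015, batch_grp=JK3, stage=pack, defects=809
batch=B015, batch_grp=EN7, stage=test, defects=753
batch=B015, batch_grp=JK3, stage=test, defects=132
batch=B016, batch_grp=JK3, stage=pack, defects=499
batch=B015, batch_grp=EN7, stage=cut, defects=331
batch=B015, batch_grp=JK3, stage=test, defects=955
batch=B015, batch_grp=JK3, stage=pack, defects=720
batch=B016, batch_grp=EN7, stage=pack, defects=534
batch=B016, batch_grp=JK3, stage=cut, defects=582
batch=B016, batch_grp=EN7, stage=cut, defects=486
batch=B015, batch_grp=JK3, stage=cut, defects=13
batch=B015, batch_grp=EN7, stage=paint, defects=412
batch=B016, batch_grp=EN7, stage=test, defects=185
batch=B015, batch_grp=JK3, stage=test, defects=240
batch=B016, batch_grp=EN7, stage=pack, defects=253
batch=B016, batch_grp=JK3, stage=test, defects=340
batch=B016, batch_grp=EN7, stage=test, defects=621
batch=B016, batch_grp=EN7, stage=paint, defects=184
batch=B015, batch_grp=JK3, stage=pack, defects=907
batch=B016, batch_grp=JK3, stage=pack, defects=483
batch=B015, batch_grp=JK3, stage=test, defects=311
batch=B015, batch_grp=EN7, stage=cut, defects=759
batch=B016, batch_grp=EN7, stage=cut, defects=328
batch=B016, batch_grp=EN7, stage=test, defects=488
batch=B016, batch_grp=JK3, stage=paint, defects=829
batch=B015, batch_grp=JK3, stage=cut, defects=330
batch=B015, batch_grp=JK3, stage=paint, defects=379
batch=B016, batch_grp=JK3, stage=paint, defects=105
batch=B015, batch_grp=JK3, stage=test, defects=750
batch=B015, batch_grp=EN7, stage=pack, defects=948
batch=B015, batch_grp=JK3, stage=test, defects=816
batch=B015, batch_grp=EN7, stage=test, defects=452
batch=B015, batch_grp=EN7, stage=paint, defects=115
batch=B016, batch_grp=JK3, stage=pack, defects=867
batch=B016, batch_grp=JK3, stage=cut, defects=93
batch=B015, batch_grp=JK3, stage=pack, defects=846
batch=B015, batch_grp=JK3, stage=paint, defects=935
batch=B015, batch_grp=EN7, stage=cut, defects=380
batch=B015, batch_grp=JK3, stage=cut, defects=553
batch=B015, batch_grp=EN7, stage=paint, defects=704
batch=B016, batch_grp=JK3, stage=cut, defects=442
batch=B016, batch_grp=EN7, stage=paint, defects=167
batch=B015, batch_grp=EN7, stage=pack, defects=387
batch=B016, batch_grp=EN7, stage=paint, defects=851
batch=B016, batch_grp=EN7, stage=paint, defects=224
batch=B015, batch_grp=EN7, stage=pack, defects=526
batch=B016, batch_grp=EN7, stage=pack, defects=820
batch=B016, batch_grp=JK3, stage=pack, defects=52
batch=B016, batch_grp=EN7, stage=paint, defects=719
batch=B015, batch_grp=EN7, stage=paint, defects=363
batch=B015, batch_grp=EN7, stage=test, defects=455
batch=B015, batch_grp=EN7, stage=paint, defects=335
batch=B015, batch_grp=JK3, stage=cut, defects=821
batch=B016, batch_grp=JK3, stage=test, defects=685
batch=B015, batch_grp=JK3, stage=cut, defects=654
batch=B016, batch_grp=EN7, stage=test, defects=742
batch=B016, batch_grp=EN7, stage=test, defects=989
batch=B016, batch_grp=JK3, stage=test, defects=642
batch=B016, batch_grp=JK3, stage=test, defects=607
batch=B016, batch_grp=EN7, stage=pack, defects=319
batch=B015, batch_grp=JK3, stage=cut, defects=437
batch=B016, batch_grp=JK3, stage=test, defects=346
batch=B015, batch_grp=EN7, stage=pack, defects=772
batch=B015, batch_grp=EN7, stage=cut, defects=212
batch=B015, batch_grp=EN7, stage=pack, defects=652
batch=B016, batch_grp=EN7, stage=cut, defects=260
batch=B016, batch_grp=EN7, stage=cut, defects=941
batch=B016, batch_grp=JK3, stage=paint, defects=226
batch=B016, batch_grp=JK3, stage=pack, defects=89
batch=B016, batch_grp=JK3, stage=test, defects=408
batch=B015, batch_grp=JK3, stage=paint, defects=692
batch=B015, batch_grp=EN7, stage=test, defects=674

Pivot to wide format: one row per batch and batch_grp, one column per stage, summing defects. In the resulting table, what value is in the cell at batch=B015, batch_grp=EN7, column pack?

3478

Rows with batch=B015, batch_grp=EN7 and stage=pack: defects values are 193, 948, 387, 526, 772, 652.
193 + 948 + 387 + 526 + 772 + 652 = 3478.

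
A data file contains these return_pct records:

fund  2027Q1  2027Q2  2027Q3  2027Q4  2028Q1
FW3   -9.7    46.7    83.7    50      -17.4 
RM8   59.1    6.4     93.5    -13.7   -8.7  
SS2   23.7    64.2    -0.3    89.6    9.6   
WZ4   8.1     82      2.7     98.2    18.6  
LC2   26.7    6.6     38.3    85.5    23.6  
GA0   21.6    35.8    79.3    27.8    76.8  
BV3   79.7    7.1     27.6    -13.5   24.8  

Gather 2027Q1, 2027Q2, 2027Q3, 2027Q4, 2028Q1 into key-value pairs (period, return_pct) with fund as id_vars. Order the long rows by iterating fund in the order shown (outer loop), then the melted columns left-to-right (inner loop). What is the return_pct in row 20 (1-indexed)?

18.6

35 rows total (7 × 5). Row 20: index ⌊(20-1)/5⌋ = 3 into fund → WZ4; (20-1) mod 5 = 4 into the melted columns → 2028Q1.
So row 20 is (WZ4, 2028Q1, 18.6); return_pct = 18.6.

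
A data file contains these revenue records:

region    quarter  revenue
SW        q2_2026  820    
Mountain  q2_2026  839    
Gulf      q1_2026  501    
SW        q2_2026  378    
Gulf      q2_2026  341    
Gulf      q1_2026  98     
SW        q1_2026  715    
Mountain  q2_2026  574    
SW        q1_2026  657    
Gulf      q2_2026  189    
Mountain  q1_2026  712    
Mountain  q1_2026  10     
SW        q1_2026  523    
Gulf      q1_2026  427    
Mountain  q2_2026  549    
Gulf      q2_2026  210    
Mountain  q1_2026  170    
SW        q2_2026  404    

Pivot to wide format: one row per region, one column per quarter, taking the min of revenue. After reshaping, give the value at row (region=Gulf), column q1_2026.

98

Rows with region=Gulf and quarter=q1_2026: revenue values are 501, 98, 427.
min(501, 98, 427) = 98.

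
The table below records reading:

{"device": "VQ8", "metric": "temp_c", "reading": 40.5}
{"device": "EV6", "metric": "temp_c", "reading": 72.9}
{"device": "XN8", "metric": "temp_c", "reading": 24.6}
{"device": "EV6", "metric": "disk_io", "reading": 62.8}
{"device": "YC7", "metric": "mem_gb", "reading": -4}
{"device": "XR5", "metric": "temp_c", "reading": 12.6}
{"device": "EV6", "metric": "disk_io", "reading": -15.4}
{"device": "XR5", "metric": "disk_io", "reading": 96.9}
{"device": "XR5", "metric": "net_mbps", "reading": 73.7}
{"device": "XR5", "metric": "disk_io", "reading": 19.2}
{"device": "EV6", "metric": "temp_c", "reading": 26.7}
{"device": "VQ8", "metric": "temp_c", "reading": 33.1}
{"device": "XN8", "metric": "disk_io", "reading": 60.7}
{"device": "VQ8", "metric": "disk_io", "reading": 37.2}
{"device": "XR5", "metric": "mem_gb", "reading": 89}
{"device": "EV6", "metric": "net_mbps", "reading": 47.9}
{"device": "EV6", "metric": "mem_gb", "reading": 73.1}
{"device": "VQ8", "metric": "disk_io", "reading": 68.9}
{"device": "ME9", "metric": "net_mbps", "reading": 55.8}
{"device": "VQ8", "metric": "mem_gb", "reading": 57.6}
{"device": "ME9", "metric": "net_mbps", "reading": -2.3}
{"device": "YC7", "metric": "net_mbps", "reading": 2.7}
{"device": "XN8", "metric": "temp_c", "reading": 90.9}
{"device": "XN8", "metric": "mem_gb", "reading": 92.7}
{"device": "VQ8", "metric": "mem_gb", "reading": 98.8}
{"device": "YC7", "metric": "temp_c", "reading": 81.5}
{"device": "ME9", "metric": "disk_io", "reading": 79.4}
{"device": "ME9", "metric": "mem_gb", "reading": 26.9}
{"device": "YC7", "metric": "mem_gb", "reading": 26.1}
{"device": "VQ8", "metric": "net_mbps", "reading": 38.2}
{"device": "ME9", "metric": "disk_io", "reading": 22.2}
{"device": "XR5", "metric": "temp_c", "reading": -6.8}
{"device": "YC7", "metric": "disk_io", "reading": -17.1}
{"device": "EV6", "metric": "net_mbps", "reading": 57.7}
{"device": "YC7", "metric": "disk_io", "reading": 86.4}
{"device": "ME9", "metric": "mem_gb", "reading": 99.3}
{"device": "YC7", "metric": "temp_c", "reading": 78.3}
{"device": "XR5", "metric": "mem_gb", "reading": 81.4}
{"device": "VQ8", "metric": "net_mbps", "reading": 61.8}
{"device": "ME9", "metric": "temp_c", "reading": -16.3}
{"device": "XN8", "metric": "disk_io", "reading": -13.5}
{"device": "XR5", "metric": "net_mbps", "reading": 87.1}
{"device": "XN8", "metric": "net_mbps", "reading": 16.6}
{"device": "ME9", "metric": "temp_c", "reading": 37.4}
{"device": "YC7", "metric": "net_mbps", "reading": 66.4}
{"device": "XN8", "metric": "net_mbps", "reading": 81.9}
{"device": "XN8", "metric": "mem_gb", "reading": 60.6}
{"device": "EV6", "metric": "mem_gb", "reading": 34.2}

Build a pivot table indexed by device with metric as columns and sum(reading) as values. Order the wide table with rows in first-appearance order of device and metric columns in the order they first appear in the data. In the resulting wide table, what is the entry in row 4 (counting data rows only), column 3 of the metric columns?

22.1

With rows in first-appearance order of device, row 4 is device=YC7. metric columns in first-appearance order: temp_c, disk_io, mem_gb, net_mbps; column 3 is mem_gb.
Long rows with device=YC7, metric=mem_gb: -4 + 26.1 = 22.1.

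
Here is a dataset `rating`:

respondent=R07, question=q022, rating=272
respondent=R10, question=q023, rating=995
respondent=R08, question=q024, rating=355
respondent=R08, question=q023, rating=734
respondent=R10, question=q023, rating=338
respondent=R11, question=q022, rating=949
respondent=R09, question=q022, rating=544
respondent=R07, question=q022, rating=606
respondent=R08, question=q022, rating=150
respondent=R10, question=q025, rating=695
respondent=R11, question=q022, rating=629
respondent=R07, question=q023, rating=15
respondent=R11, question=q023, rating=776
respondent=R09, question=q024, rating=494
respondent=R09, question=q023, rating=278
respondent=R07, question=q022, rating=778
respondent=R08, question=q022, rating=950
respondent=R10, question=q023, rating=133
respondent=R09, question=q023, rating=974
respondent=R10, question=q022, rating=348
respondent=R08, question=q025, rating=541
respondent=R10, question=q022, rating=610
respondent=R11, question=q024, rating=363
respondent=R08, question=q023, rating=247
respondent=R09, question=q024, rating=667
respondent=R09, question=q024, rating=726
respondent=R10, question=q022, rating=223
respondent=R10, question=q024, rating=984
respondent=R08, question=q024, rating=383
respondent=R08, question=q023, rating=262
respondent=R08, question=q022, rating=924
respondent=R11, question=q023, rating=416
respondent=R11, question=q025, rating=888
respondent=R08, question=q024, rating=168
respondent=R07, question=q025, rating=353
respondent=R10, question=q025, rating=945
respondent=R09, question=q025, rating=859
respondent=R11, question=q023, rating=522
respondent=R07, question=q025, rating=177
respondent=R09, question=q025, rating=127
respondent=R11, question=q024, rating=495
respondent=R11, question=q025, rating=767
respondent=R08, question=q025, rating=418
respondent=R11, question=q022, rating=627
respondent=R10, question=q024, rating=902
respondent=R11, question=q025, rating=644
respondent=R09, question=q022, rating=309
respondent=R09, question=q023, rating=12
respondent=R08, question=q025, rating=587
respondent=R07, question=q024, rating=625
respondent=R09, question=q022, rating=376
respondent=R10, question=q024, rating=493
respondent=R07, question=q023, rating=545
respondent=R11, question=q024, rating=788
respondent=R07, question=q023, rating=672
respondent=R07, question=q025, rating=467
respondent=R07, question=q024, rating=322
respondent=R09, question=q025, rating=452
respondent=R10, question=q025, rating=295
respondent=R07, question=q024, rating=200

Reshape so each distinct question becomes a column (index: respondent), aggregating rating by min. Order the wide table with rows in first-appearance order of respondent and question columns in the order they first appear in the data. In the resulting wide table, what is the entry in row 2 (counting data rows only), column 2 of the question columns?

133

With rows in first-appearance order of respondent, row 2 is respondent=R10. question columns in first-appearance order: q022, q023, q024, q025; column 2 is q023.
Long rows with respondent=R10, question=q023: min(995, 338, 133) = 133.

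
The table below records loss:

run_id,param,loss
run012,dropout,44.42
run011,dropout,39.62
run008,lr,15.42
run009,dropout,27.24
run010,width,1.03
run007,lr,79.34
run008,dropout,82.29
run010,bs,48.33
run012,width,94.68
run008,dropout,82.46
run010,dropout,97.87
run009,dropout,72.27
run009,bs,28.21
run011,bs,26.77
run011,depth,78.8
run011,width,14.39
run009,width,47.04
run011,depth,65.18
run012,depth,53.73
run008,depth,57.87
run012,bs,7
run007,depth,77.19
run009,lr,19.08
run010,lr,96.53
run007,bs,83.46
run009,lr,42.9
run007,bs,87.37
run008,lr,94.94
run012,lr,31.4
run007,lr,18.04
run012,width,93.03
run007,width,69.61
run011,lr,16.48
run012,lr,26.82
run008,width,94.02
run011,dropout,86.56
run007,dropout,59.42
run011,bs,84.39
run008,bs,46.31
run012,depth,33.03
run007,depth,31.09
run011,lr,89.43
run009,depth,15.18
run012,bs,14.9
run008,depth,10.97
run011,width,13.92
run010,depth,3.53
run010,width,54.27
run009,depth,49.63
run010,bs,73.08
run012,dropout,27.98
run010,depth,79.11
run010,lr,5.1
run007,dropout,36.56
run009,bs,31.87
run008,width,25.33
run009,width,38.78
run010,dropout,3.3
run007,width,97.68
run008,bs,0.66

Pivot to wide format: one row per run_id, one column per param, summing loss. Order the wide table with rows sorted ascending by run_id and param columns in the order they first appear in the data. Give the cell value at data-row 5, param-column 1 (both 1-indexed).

126.18

With rows sorted ascending by run_id, row 5 is run_id=run011. param columns in first-appearance order: dropout, lr, width, bs, depth; column 1 is dropout.
Long rows with run_id=run011, param=dropout: 39.62 + 86.56 = 126.18.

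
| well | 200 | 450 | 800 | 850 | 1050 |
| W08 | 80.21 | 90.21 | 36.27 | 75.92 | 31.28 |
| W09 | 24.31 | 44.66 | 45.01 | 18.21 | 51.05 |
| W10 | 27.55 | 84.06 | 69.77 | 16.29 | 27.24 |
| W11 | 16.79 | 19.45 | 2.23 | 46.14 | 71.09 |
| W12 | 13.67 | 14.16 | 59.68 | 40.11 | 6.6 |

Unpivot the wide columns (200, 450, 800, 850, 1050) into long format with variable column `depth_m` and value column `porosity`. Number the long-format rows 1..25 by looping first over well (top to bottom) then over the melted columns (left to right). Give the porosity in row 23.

59.68

25 rows total (5 × 5). Row 23: index ⌊(23-1)/5⌋ = 4 into well → W12; (23-1) mod 5 = 2 into the melted columns → 800.
So row 23 is (W12, 800, 59.68); porosity = 59.68.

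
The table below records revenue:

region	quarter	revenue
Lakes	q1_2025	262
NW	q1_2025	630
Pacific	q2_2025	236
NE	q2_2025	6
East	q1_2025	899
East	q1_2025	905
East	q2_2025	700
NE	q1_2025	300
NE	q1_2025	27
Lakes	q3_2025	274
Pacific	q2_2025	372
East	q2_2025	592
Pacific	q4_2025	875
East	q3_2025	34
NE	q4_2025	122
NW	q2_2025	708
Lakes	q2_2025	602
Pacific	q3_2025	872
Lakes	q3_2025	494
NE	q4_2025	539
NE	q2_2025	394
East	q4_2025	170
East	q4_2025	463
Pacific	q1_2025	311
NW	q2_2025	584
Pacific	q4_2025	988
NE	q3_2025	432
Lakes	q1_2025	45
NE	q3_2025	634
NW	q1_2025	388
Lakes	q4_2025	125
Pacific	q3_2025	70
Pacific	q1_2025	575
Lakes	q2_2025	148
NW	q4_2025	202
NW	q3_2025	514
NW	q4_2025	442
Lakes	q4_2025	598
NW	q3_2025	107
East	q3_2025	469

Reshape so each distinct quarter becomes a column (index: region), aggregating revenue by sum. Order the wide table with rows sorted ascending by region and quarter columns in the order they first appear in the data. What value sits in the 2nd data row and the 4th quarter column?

With rows sorted ascending by region, row 2 is region=Lakes. quarter columns in first-appearance order: q1_2025, q2_2025, q3_2025, q4_2025; column 4 is q4_2025.
Long rows with region=Lakes, quarter=q4_2025: 125 + 598 = 723.

723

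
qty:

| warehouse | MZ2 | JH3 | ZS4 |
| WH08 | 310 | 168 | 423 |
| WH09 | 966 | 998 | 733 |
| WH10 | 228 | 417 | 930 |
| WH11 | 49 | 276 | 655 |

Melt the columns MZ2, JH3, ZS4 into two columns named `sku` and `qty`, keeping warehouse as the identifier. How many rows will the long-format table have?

12

4 warehouse values × 3 melted columns = 12 rows.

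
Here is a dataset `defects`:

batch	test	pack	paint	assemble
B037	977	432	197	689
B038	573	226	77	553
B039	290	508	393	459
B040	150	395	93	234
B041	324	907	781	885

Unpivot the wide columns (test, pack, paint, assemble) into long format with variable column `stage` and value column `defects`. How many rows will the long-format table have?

5 batch values × 4 melted columns = 20 rows.

20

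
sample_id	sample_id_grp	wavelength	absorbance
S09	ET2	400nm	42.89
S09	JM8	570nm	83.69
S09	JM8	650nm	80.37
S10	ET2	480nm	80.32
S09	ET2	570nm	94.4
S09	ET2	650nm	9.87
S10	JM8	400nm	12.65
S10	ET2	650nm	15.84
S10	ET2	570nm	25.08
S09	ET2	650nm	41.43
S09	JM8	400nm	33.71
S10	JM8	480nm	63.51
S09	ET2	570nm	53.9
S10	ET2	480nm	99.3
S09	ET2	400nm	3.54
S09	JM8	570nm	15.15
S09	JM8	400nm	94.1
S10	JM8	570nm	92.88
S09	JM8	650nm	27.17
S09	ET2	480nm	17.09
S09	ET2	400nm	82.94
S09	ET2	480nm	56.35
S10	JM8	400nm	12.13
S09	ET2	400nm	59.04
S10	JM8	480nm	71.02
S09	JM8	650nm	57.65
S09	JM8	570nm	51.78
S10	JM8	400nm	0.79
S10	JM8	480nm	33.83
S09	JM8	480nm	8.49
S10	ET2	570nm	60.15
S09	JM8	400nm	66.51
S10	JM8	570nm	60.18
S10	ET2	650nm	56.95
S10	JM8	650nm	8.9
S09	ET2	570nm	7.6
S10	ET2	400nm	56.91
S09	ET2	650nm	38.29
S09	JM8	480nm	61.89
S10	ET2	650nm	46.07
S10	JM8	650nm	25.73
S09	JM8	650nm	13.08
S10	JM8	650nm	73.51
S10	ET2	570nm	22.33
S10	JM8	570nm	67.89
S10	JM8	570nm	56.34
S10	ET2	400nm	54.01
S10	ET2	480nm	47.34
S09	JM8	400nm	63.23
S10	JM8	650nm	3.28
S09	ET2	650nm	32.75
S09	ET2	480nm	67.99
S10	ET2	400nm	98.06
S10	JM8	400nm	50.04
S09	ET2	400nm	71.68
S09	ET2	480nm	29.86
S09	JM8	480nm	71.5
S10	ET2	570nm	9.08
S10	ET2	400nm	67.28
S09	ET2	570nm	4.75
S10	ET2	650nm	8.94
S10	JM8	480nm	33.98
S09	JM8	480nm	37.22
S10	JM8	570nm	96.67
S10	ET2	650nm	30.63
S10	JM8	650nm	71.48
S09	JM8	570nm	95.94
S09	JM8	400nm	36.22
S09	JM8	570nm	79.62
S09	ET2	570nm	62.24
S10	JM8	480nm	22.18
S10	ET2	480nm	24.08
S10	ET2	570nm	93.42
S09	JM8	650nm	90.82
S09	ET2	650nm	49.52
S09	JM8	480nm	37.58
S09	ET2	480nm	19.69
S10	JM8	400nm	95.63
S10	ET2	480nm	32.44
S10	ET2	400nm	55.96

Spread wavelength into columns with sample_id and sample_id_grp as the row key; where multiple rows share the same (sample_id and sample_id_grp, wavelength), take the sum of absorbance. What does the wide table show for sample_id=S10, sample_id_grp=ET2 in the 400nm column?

332.22

Rows with sample_id=S10, sample_id_grp=ET2 and wavelength=400nm: absorbance values are 56.91, 54.01, 98.06, 67.28, 55.96.
56.91 + 54.01 + 98.06 + 67.28 + 55.96 = 332.22.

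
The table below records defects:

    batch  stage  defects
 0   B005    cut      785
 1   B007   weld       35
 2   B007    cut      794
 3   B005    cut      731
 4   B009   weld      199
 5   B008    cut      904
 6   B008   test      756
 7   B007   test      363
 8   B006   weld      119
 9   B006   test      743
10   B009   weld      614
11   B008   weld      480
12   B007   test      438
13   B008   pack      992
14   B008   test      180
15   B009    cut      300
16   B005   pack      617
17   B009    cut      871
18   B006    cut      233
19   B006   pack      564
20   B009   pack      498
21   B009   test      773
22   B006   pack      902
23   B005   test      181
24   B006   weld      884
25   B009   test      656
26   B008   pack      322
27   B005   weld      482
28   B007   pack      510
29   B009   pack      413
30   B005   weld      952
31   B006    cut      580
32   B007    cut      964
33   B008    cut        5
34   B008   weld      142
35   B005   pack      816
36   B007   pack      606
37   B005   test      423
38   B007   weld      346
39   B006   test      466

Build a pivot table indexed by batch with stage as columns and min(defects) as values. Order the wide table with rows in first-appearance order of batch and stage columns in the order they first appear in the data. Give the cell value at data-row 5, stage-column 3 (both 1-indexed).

466

With rows in first-appearance order of batch, row 5 is batch=B006. stage columns in first-appearance order: cut, weld, test, pack; column 3 is test.
Long rows with batch=B006, stage=test: min(743, 466) = 466.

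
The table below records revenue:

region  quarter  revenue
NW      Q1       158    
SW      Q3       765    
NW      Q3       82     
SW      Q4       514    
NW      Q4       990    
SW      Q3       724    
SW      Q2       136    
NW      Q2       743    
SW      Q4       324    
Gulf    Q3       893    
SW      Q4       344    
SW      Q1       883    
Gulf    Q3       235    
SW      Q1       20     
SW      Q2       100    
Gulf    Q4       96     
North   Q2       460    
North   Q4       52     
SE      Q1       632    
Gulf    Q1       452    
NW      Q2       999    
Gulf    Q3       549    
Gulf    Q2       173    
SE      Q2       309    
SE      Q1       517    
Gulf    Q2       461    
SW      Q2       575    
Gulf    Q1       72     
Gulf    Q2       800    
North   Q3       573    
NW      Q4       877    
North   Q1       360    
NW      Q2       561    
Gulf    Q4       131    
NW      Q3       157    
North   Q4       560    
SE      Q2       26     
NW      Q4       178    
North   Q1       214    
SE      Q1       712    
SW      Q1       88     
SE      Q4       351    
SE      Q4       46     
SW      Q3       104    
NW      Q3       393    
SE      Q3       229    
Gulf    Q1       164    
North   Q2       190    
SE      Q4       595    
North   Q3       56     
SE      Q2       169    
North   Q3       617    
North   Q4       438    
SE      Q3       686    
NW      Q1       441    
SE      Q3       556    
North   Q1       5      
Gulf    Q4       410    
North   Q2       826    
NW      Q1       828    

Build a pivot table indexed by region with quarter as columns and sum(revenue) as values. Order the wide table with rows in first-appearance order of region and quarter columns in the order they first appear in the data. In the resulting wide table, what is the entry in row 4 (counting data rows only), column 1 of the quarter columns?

579

With rows in first-appearance order of region, row 4 is region=North. quarter columns in first-appearance order: Q1, Q3, Q4, Q2; column 1 is Q1.
Long rows with region=North, quarter=Q1: 360 + 214 + 5 = 579.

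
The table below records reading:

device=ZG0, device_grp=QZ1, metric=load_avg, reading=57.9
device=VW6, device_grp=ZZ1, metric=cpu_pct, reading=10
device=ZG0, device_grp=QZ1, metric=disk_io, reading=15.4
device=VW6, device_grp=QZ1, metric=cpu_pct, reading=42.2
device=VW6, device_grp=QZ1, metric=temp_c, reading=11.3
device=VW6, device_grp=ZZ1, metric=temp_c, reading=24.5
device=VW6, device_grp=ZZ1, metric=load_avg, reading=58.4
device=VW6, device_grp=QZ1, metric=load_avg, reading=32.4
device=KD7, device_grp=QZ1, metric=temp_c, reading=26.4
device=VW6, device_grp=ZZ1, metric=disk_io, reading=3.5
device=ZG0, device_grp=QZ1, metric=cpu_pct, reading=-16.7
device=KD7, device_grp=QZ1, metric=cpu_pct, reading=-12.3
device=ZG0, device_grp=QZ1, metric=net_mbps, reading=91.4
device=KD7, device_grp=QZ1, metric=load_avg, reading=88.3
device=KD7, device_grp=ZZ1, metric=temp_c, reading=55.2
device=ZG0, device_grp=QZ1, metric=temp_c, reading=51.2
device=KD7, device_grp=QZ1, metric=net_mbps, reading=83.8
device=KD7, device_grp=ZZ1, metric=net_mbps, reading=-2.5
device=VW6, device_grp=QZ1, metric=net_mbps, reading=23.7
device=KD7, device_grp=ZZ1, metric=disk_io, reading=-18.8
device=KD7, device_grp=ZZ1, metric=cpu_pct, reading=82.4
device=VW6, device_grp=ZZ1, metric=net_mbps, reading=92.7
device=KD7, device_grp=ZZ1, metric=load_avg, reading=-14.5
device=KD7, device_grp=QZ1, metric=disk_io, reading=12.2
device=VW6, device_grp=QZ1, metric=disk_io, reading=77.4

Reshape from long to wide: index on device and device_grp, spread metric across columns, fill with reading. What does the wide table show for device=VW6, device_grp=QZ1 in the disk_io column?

77.4

Wide layout: rows indexed by device and device_grp, columns are the 5 distinct metric values (load_avg, cpu_pct, disk_io, temp_c, net_mbps).
Cell (device=VW6, device_grp=QZ1, metric=disk_io) draws from the long row where device=VW6, device_grp=QZ1 and metric=disk_io, which has reading=77.4.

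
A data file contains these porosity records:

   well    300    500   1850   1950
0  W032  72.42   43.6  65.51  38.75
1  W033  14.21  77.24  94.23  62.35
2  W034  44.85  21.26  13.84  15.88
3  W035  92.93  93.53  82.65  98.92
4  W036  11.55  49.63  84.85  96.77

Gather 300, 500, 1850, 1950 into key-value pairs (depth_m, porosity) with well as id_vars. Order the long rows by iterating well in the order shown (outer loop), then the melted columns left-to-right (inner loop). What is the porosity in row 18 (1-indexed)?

49.63

20 rows total (5 × 4). Row 18: index ⌊(18-1)/4⌋ = 4 into well → W036; (18-1) mod 4 = 1 into the melted columns → 500.
So row 18 is (W036, 500, 49.63); porosity = 49.63.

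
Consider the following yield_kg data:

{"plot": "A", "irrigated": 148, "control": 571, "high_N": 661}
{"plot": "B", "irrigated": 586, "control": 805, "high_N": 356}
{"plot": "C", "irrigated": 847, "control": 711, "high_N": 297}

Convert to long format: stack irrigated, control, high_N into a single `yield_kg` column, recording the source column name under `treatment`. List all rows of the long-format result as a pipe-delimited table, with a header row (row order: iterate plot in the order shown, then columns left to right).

| plot | treatment | yield_kg |
| A | irrigated | 148 |
| A | control | 571 |
| A | high_N | 661 |
| B | irrigated | 586 |
| B | control | 805 |
| B | high_N | 356 |
| C | irrigated | 847 |
| C | control | 711 |
| C | high_N | 297 |

Each (plot, column) pair becomes one row: 3 × 3 = 9 rows.
For example, (A, irrigated) → yield_kg=148.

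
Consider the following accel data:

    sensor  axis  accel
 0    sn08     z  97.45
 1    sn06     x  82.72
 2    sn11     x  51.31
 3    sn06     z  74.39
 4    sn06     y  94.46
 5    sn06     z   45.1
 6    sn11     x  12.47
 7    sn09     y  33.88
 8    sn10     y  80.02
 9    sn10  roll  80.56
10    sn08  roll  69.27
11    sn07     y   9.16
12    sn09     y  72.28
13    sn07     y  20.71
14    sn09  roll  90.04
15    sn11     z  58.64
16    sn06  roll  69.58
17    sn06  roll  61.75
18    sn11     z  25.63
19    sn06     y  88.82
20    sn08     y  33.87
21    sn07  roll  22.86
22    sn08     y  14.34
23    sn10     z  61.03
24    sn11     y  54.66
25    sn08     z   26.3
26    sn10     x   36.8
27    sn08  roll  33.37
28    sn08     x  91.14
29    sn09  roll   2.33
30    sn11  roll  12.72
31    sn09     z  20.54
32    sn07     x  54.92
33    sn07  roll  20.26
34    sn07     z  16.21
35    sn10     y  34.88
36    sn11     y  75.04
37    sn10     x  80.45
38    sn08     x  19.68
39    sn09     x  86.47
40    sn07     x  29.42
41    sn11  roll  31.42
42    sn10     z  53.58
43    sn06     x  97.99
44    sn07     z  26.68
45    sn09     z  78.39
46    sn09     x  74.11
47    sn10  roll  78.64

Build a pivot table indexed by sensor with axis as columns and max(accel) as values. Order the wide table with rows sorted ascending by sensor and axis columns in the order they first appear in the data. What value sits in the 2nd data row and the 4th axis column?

With rows sorted ascending by sensor, row 2 is sensor=sn07. axis columns in first-appearance order: z, x, y, roll; column 4 is roll.
Long rows with sensor=sn07, axis=roll: max(22.86, 20.26) = 22.86.

22.86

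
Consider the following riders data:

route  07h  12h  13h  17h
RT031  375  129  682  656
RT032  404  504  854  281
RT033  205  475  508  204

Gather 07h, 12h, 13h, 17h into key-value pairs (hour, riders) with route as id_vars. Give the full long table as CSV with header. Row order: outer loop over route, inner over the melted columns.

Each (route, column) pair becomes one row: 3 × 4 = 12 rows.
For example, (RT031, 07h) → riders=375.

route,hour,riders
RT031,07h,375
RT031,12h,129
RT031,13h,682
RT031,17h,656
RT032,07h,404
RT032,12h,504
RT032,13h,854
RT032,17h,281
RT033,07h,205
RT033,12h,475
RT033,13h,508
RT033,17h,204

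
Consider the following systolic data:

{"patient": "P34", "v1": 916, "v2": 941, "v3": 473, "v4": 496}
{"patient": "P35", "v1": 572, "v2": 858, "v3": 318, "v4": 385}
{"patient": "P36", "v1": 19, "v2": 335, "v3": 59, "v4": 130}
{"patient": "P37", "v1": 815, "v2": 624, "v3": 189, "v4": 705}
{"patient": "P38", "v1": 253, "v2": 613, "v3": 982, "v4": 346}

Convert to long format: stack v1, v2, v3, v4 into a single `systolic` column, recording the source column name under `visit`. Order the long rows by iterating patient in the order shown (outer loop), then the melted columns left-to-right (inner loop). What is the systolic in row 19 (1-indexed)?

20 rows total (5 × 4). Row 19: index ⌊(19-1)/4⌋ = 4 into patient → P38; (19-1) mod 4 = 2 into the melted columns → v3.
So row 19 is (P38, v3, 982); systolic = 982.

982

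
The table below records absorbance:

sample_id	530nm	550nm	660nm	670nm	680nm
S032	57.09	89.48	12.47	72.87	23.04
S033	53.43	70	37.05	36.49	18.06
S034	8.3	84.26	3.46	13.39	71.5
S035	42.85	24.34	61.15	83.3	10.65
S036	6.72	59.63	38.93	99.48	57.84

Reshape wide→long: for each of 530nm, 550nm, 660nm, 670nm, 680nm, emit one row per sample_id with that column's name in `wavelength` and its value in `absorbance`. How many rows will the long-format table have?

5 sample_id values × 5 melted columns = 25 rows.

25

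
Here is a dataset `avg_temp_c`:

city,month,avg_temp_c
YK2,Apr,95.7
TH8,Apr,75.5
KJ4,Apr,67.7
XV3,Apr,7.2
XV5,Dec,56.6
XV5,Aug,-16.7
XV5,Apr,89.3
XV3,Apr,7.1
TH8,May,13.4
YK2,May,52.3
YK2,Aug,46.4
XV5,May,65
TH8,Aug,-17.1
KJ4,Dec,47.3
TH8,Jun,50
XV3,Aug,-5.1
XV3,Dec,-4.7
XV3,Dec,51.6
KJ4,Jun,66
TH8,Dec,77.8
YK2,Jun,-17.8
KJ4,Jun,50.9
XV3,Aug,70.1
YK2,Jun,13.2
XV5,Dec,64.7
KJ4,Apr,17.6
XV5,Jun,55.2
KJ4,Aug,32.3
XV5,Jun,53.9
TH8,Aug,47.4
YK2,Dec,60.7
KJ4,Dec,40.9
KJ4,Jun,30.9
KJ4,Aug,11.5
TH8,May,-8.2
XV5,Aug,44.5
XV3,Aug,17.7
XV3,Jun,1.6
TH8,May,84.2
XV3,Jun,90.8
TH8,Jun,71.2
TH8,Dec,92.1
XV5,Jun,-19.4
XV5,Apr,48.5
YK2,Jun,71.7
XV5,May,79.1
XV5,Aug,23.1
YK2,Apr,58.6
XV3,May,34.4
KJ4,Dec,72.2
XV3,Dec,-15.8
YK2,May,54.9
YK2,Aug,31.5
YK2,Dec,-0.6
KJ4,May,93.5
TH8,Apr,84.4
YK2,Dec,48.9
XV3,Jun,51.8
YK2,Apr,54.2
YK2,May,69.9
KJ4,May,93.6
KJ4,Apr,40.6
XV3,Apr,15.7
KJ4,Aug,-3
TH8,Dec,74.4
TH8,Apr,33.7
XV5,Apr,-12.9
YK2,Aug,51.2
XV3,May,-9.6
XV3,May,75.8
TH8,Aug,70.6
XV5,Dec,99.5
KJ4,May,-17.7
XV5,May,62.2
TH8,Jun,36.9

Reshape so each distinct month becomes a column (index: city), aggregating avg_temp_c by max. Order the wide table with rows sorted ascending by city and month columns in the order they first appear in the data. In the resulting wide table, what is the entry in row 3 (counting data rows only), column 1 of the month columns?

15.7

With rows sorted ascending by city, row 3 is city=XV3. month columns in first-appearance order: Apr, Dec, Aug, May, Jun; column 1 is Apr.
Long rows with city=XV3, month=Apr: max(7.2, 7.1, 15.7) = 15.7.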